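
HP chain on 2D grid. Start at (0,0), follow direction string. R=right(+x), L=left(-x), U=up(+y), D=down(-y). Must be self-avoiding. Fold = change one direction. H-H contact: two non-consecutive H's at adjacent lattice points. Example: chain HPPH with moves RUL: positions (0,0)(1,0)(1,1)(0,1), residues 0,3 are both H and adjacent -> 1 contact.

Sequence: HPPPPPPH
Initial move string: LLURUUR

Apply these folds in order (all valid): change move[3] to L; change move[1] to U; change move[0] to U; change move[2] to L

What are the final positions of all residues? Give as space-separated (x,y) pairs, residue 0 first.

Initial moves: LLURUUR
Fold: move[3]->L => LLULUUR (positions: [(0, 0), (-1, 0), (-2, 0), (-2, 1), (-3, 1), (-3, 2), (-3, 3), (-2, 3)])
Fold: move[1]->U => LUULUUR (positions: [(0, 0), (-1, 0), (-1, 1), (-1, 2), (-2, 2), (-2, 3), (-2, 4), (-1, 4)])
Fold: move[0]->U => UUULUUR (positions: [(0, 0), (0, 1), (0, 2), (0, 3), (-1, 3), (-1, 4), (-1, 5), (0, 5)])
Fold: move[2]->L => UULLUUR (positions: [(0, 0), (0, 1), (0, 2), (-1, 2), (-2, 2), (-2, 3), (-2, 4), (-1, 4)])

Answer: (0,0) (0,1) (0,2) (-1,2) (-2,2) (-2,3) (-2,4) (-1,4)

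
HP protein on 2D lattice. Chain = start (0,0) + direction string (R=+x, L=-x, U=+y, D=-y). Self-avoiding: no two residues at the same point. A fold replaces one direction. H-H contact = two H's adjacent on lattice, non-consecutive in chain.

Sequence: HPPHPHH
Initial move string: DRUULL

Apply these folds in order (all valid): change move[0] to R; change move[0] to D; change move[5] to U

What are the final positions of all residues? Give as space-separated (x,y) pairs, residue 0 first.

Answer: (0,0) (0,-1) (1,-1) (1,0) (1,1) (0,1) (0,2)

Derivation:
Initial moves: DRUULL
Fold: move[0]->R => RRUULL (positions: [(0, 0), (1, 0), (2, 0), (2, 1), (2, 2), (1, 2), (0, 2)])
Fold: move[0]->D => DRUULL (positions: [(0, 0), (0, -1), (1, -1), (1, 0), (1, 1), (0, 1), (-1, 1)])
Fold: move[5]->U => DRUULU (positions: [(0, 0), (0, -1), (1, -1), (1, 0), (1, 1), (0, 1), (0, 2)])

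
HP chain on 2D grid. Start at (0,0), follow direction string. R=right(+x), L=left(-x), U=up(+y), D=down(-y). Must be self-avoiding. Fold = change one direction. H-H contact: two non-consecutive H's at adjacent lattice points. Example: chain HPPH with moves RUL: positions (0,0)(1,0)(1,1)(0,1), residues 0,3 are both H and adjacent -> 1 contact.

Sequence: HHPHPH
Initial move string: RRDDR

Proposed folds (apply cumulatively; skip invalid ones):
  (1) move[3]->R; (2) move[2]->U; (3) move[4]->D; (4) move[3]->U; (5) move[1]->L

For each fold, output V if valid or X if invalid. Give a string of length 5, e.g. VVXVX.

Answer: VVVXX

Derivation:
Initial: RRDDR -> [(0, 0), (1, 0), (2, 0), (2, -1), (2, -2), (3, -2)]
Fold 1: move[3]->R => RRDRR VALID
Fold 2: move[2]->U => RRURR VALID
Fold 3: move[4]->D => RRURD VALID
Fold 4: move[3]->U => RRUUD INVALID (collision), skipped
Fold 5: move[1]->L => RLURD INVALID (collision), skipped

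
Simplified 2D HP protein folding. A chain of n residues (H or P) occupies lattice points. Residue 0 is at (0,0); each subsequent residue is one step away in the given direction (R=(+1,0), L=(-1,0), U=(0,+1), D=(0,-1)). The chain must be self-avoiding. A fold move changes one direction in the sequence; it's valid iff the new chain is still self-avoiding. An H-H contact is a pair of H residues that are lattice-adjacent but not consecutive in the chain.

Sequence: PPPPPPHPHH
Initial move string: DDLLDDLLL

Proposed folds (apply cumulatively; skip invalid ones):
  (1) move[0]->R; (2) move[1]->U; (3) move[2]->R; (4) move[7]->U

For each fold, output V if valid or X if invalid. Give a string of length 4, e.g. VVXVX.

Initial: DDLLDDLLL -> [(0, 0), (0, -1), (0, -2), (-1, -2), (-2, -2), (-2, -3), (-2, -4), (-3, -4), (-4, -4), (-5, -4)]
Fold 1: move[0]->R => RDLLDDLLL VALID
Fold 2: move[1]->U => RULLDDLLL VALID
Fold 3: move[2]->R => RURLDDLLL INVALID (collision), skipped
Fold 4: move[7]->U => RULLDDLUL VALID

Answer: VVXV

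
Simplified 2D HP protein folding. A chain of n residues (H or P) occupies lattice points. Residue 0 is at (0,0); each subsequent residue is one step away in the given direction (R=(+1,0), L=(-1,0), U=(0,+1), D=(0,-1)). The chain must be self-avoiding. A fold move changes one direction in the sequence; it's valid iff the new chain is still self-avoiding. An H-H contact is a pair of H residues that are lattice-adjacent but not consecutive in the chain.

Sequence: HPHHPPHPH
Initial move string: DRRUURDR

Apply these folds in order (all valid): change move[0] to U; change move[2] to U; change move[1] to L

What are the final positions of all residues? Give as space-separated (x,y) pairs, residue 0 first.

Answer: (0,0) (0,1) (-1,1) (-1,2) (-1,3) (-1,4) (0,4) (0,3) (1,3)

Derivation:
Initial moves: DRRUURDR
Fold: move[0]->U => URRUURDR (positions: [(0, 0), (0, 1), (1, 1), (2, 1), (2, 2), (2, 3), (3, 3), (3, 2), (4, 2)])
Fold: move[2]->U => URUUURDR (positions: [(0, 0), (0, 1), (1, 1), (1, 2), (1, 3), (1, 4), (2, 4), (2, 3), (3, 3)])
Fold: move[1]->L => ULUUURDR (positions: [(0, 0), (0, 1), (-1, 1), (-1, 2), (-1, 3), (-1, 4), (0, 4), (0, 3), (1, 3)])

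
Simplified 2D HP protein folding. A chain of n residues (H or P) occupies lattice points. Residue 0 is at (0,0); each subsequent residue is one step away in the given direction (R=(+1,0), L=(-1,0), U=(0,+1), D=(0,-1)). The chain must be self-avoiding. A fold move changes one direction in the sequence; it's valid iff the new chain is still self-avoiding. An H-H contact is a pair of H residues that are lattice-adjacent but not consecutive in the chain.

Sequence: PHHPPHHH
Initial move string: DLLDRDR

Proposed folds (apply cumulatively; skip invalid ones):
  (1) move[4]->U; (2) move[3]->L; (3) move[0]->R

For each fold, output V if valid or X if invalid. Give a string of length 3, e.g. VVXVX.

Answer: XXX

Derivation:
Initial: DLLDRDR -> [(0, 0), (0, -1), (-1, -1), (-2, -1), (-2, -2), (-1, -2), (-1, -3), (0, -3)]
Fold 1: move[4]->U => DLLDUDR INVALID (collision), skipped
Fold 2: move[3]->L => DLLLRDR INVALID (collision), skipped
Fold 3: move[0]->R => RLLDRDR INVALID (collision), skipped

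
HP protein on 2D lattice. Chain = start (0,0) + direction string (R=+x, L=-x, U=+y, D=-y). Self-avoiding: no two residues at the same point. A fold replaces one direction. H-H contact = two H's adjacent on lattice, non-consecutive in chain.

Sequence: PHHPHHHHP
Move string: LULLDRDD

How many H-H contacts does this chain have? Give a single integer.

Answer: 1

Derivation:
Positions: [(0, 0), (-1, 0), (-1, 1), (-2, 1), (-3, 1), (-3, 0), (-2, 0), (-2, -1), (-2, -2)]
H-H contact: residue 1 @(-1,0) - residue 6 @(-2, 0)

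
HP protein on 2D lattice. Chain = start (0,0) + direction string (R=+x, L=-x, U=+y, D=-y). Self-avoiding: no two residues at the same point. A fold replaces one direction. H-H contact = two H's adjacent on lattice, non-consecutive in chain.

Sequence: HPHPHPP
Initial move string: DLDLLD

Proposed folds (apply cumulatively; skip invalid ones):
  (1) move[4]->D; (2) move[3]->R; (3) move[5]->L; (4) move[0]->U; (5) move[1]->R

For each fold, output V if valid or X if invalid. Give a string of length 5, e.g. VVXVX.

Answer: VVVXV

Derivation:
Initial: DLDLLD -> [(0, 0), (0, -1), (-1, -1), (-1, -2), (-2, -2), (-3, -2), (-3, -3)]
Fold 1: move[4]->D => DLDLDD VALID
Fold 2: move[3]->R => DLDRDD VALID
Fold 3: move[5]->L => DLDRDL VALID
Fold 4: move[0]->U => ULDRDL INVALID (collision), skipped
Fold 5: move[1]->R => DRDRDL VALID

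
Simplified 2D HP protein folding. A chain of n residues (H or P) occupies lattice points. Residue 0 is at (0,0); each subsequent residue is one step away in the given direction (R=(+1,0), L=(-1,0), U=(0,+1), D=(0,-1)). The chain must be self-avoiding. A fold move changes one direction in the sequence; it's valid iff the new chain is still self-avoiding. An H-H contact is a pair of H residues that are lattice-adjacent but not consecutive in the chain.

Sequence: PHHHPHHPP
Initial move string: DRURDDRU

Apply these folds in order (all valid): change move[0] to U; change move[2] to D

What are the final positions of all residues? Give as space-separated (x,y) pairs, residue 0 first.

Initial moves: DRURDDRU
Fold: move[0]->U => URURDDRU (positions: [(0, 0), (0, 1), (1, 1), (1, 2), (2, 2), (2, 1), (2, 0), (3, 0), (3, 1)])
Fold: move[2]->D => URDRDDRU (positions: [(0, 0), (0, 1), (1, 1), (1, 0), (2, 0), (2, -1), (2, -2), (3, -2), (3, -1)])

Answer: (0,0) (0,1) (1,1) (1,0) (2,0) (2,-1) (2,-2) (3,-2) (3,-1)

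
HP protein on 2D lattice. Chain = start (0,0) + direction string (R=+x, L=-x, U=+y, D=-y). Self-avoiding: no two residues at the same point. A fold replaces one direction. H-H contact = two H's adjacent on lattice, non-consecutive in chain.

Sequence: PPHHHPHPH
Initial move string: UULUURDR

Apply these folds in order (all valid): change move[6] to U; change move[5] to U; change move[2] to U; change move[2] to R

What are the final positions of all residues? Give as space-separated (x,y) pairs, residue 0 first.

Answer: (0,0) (0,1) (0,2) (1,2) (1,3) (1,4) (1,5) (1,6) (2,6)

Derivation:
Initial moves: UULUURDR
Fold: move[6]->U => UULUURUR (positions: [(0, 0), (0, 1), (0, 2), (-1, 2), (-1, 3), (-1, 4), (0, 4), (0, 5), (1, 5)])
Fold: move[5]->U => UULUUUUR (positions: [(0, 0), (0, 1), (0, 2), (-1, 2), (-1, 3), (-1, 4), (-1, 5), (-1, 6), (0, 6)])
Fold: move[2]->U => UUUUUUUR (positions: [(0, 0), (0, 1), (0, 2), (0, 3), (0, 4), (0, 5), (0, 6), (0, 7), (1, 7)])
Fold: move[2]->R => UURUUUUR (positions: [(0, 0), (0, 1), (0, 2), (1, 2), (1, 3), (1, 4), (1, 5), (1, 6), (2, 6)])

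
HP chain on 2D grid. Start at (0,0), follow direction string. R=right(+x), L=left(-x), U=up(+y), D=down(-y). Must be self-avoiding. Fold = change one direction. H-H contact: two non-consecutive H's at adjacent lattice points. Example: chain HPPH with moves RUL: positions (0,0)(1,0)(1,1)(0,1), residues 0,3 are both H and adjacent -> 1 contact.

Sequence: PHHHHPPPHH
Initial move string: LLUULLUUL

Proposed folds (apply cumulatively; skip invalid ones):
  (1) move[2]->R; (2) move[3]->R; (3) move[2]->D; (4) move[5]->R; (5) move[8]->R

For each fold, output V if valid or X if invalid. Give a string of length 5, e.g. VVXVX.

Answer: XXXXV

Derivation:
Initial: LLUULLUUL -> [(0, 0), (-1, 0), (-2, 0), (-2, 1), (-2, 2), (-3, 2), (-4, 2), (-4, 3), (-4, 4), (-5, 4)]
Fold 1: move[2]->R => LLRULLUUL INVALID (collision), skipped
Fold 2: move[3]->R => LLURLLUUL INVALID (collision), skipped
Fold 3: move[2]->D => LLDULLUUL INVALID (collision), skipped
Fold 4: move[5]->R => LLUULRUUL INVALID (collision), skipped
Fold 5: move[8]->R => LLUULLUUR VALID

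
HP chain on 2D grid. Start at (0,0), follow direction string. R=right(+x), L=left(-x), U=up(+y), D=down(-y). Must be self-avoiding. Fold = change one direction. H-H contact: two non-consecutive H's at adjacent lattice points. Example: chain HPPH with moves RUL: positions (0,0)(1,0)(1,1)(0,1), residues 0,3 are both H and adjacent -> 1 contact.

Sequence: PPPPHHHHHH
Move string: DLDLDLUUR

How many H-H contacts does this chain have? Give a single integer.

Positions: [(0, 0), (0, -1), (-1, -1), (-1, -2), (-2, -2), (-2, -3), (-3, -3), (-3, -2), (-3, -1), (-2, -1)]
H-H contact: residue 4 @(-2,-2) - residue 7 @(-3, -2)
H-H contact: residue 4 @(-2,-2) - residue 9 @(-2, -1)

Answer: 2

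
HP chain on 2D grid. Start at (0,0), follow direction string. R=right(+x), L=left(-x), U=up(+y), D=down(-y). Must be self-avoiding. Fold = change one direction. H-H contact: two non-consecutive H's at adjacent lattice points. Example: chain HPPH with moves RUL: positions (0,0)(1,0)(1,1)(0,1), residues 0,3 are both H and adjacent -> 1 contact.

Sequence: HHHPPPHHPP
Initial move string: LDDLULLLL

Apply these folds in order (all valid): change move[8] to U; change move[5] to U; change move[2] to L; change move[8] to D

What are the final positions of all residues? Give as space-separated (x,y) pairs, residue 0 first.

Initial moves: LDDLULLLL
Fold: move[8]->U => LDDLULLLU (positions: [(0, 0), (-1, 0), (-1, -1), (-1, -2), (-2, -2), (-2, -1), (-3, -1), (-4, -1), (-5, -1), (-5, 0)])
Fold: move[5]->U => LDDLUULLU (positions: [(0, 0), (-1, 0), (-1, -1), (-1, -2), (-2, -2), (-2, -1), (-2, 0), (-3, 0), (-4, 0), (-4, 1)])
Fold: move[2]->L => LDLLUULLU (positions: [(0, 0), (-1, 0), (-1, -1), (-2, -1), (-3, -1), (-3, 0), (-3, 1), (-4, 1), (-5, 1), (-5, 2)])
Fold: move[8]->D => LDLLUULLD (positions: [(0, 0), (-1, 0), (-1, -1), (-2, -1), (-3, -1), (-3, 0), (-3, 1), (-4, 1), (-5, 1), (-5, 0)])

Answer: (0,0) (-1,0) (-1,-1) (-2,-1) (-3,-1) (-3,0) (-3,1) (-4,1) (-5,1) (-5,0)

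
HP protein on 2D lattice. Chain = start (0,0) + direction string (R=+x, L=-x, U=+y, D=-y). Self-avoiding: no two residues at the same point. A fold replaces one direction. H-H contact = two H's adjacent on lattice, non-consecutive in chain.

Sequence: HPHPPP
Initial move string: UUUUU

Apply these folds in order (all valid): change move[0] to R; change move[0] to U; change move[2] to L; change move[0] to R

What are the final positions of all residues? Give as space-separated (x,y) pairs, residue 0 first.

Initial moves: UUUUU
Fold: move[0]->R => RUUUU (positions: [(0, 0), (1, 0), (1, 1), (1, 2), (1, 3), (1, 4)])
Fold: move[0]->U => UUUUU (positions: [(0, 0), (0, 1), (0, 2), (0, 3), (0, 4), (0, 5)])
Fold: move[2]->L => UULUU (positions: [(0, 0), (0, 1), (0, 2), (-1, 2), (-1, 3), (-1, 4)])
Fold: move[0]->R => RULUU (positions: [(0, 0), (1, 0), (1, 1), (0, 1), (0, 2), (0, 3)])

Answer: (0,0) (1,0) (1,1) (0,1) (0,2) (0,3)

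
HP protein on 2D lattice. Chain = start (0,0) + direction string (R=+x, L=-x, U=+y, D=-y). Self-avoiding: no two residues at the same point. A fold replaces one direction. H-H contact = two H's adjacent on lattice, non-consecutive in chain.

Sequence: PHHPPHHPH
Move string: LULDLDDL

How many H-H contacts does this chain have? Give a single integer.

Positions: [(0, 0), (-1, 0), (-1, 1), (-2, 1), (-2, 0), (-3, 0), (-3, -1), (-3, -2), (-4, -2)]
No H-H contacts found.

Answer: 0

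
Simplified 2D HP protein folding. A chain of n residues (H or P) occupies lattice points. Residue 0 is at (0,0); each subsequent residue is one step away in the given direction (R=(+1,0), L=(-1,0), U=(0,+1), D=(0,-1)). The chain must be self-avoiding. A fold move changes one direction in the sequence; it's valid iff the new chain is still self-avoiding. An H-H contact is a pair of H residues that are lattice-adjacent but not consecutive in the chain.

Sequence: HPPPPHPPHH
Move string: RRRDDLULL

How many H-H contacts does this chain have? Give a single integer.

Positions: [(0, 0), (1, 0), (2, 0), (3, 0), (3, -1), (3, -2), (2, -2), (2, -1), (1, -1), (0, -1)]
H-H contact: residue 0 @(0,0) - residue 9 @(0, -1)

Answer: 1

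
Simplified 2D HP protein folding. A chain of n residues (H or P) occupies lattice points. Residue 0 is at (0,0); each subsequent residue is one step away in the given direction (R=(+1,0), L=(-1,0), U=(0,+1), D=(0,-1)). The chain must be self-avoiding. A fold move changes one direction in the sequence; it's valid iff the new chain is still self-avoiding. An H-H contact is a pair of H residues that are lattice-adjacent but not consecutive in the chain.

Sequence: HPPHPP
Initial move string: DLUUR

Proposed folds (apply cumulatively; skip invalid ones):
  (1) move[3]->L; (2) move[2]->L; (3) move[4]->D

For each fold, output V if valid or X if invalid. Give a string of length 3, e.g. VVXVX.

Answer: XVX

Derivation:
Initial: DLUUR -> [(0, 0), (0, -1), (-1, -1), (-1, 0), (-1, 1), (0, 1)]
Fold 1: move[3]->L => DLULR INVALID (collision), skipped
Fold 2: move[2]->L => DLLUR VALID
Fold 3: move[4]->D => DLLUD INVALID (collision), skipped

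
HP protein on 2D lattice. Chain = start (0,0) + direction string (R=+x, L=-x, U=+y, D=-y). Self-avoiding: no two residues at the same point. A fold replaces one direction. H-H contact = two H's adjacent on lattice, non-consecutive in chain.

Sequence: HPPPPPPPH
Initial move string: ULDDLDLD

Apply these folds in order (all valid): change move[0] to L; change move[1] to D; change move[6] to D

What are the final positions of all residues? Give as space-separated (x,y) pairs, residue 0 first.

Answer: (0,0) (-1,0) (-1,-1) (-1,-2) (-1,-3) (-2,-3) (-2,-4) (-2,-5) (-2,-6)

Derivation:
Initial moves: ULDDLDLD
Fold: move[0]->L => LLDDLDLD (positions: [(0, 0), (-1, 0), (-2, 0), (-2, -1), (-2, -2), (-3, -2), (-3, -3), (-4, -3), (-4, -4)])
Fold: move[1]->D => LDDDLDLD (positions: [(0, 0), (-1, 0), (-1, -1), (-1, -2), (-1, -3), (-2, -3), (-2, -4), (-3, -4), (-3, -5)])
Fold: move[6]->D => LDDDLDDD (positions: [(0, 0), (-1, 0), (-1, -1), (-1, -2), (-1, -3), (-2, -3), (-2, -4), (-2, -5), (-2, -6)])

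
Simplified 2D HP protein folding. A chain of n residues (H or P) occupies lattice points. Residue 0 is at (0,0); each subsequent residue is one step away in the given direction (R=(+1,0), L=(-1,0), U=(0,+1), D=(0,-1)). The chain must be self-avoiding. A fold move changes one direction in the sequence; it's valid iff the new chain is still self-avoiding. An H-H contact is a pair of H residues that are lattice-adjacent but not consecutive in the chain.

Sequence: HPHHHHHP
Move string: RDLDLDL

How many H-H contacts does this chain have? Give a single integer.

Positions: [(0, 0), (1, 0), (1, -1), (0, -1), (0, -2), (-1, -2), (-1, -3), (-2, -3)]
H-H contact: residue 0 @(0,0) - residue 3 @(0, -1)

Answer: 1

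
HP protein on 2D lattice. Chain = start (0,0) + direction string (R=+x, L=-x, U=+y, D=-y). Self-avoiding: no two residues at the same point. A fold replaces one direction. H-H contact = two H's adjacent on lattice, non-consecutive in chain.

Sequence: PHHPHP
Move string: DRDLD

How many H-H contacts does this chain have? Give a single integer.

Answer: 1

Derivation:
Positions: [(0, 0), (0, -1), (1, -1), (1, -2), (0, -2), (0, -3)]
H-H contact: residue 1 @(0,-1) - residue 4 @(0, -2)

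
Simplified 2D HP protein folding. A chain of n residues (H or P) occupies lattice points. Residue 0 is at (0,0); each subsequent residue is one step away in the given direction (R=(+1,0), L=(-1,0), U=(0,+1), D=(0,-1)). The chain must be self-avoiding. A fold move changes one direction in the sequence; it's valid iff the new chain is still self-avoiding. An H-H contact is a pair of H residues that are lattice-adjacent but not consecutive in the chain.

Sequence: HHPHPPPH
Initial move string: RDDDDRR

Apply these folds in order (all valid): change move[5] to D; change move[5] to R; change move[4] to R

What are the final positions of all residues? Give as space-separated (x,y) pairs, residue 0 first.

Initial moves: RDDDDRR
Fold: move[5]->D => RDDDDDR (positions: [(0, 0), (1, 0), (1, -1), (1, -2), (1, -3), (1, -4), (1, -5), (2, -5)])
Fold: move[5]->R => RDDDDRR (positions: [(0, 0), (1, 0), (1, -1), (1, -2), (1, -3), (1, -4), (2, -4), (3, -4)])
Fold: move[4]->R => RDDDRRR (positions: [(0, 0), (1, 0), (1, -1), (1, -2), (1, -3), (2, -3), (3, -3), (4, -3)])

Answer: (0,0) (1,0) (1,-1) (1,-2) (1,-3) (2,-3) (3,-3) (4,-3)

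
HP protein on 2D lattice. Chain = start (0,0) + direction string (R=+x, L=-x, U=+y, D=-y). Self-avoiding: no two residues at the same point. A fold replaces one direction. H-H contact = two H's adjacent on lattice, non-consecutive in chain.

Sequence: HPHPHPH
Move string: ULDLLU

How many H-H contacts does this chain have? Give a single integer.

Answer: 0

Derivation:
Positions: [(0, 0), (0, 1), (-1, 1), (-1, 0), (-2, 0), (-3, 0), (-3, 1)]
No H-H contacts found.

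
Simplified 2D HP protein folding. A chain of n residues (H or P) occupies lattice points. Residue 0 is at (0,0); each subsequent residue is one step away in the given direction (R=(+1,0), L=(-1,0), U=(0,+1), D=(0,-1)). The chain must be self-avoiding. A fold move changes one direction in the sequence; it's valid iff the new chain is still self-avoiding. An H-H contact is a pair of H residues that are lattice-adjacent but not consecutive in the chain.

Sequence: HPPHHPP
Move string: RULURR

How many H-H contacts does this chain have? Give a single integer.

Positions: [(0, 0), (1, 0), (1, 1), (0, 1), (0, 2), (1, 2), (2, 2)]
H-H contact: residue 0 @(0,0) - residue 3 @(0, 1)

Answer: 1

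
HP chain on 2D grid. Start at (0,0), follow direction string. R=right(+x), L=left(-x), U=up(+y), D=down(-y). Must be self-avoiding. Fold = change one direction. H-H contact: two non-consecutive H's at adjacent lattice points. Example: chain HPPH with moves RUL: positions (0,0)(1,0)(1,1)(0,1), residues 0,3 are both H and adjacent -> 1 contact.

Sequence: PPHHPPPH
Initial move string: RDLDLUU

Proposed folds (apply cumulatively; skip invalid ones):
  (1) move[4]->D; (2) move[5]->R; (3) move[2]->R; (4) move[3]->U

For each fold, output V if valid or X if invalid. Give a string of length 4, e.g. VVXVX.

Answer: XXXX

Derivation:
Initial: RDLDLUU -> [(0, 0), (1, 0), (1, -1), (0, -1), (0, -2), (-1, -2), (-1, -1), (-1, 0)]
Fold 1: move[4]->D => RDLDDUU INVALID (collision), skipped
Fold 2: move[5]->R => RDLDLRU INVALID (collision), skipped
Fold 3: move[2]->R => RDRDLUU INVALID (collision), skipped
Fold 4: move[3]->U => RDLULUU INVALID (collision), skipped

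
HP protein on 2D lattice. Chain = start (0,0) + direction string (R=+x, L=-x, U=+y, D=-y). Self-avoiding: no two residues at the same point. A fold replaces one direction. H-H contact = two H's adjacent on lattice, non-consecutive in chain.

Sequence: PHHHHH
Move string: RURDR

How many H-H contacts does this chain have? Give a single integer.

Answer: 1

Derivation:
Positions: [(0, 0), (1, 0), (1, 1), (2, 1), (2, 0), (3, 0)]
H-H contact: residue 1 @(1,0) - residue 4 @(2, 0)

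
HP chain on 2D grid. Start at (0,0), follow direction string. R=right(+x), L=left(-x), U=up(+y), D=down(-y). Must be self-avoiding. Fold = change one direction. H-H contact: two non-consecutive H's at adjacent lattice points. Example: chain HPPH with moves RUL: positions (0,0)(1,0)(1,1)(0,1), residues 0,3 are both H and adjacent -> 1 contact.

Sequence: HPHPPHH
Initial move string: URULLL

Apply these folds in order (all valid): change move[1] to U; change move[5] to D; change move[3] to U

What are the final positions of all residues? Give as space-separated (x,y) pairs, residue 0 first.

Initial moves: URULLL
Fold: move[1]->U => UUULLL (positions: [(0, 0), (0, 1), (0, 2), (0, 3), (-1, 3), (-2, 3), (-3, 3)])
Fold: move[5]->D => UUULLD (positions: [(0, 0), (0, 1), (0, 2), (0, 3), (-1, 3), (-2, 3), (-2, 2)])
Fold: move[3]->U => UUUULD (positions: [(0, 0), (0, 1), (0, 2), (0, 3), (0, 4), (-1, 4), (-1, 3)])

Answer: (0,0) (0,1) (0,2) (0,3) (0,4) (-1,4) (-1,3)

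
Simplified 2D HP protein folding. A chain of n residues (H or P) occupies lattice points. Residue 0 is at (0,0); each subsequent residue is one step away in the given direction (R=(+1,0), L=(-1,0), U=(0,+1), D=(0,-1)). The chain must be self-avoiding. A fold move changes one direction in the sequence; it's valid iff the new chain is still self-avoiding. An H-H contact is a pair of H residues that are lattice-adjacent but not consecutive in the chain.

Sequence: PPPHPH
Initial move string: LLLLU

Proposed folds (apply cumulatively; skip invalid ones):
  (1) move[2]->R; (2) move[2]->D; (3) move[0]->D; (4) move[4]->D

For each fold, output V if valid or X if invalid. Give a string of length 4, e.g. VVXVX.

Initial: LLLLU -> [(0, 0), (-1, 0), (-2, 0), (-3, 0), (-4, 0), (-4, 1)]
Fold 1: move[2]->R => LLRLU INVALID (collision), skipped
Fold 2: move[2]->D => LLDLU VALID
Fold 3: move[0]->D => DLDLU VALID
Fold 4: move[4]->D => DLDLD VALID

Answer: XVVV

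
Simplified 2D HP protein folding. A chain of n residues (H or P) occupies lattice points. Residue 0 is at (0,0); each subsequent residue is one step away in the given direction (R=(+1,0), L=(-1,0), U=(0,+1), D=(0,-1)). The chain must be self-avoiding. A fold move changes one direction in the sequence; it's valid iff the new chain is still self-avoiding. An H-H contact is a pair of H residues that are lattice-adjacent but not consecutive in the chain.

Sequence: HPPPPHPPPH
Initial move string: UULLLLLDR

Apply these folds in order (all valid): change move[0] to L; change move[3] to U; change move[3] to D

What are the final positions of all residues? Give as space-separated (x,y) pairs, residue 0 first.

Initial moves: UULLLLLDR
Fold: move[0]->L => LULLLLLDR (positions: [(0, 0), (-1, 0), (-1, 1), (-2, 1), (-3, 1), (-4, 1), (-5, 1), (-6, 1), (-6, 0), (-5, 0)])
Fold: move[3]->U => LULULLLDR (positions: [(0, 0), (-1, 0), (-1, 1), (-2, 1), (-2, 2), (-3, 2), (-4, 2), (-5, 2), (-5, 1), (-4, 1)])
Fold: move[3]->D => LULDLLLDR (positions: [(0, 0), (-1, 0), (-1, 1), (-2, 1), (-2, 0), (-3, 0), (-4, 0), (-5, 0), (-5, -1), (-4, -1)])

Answer: (0,0) (-1,0) (-1,1) (-2,1) (-2,0) (-3,0) (-4,0) (-5,0) (-5,-1) (-4,-1)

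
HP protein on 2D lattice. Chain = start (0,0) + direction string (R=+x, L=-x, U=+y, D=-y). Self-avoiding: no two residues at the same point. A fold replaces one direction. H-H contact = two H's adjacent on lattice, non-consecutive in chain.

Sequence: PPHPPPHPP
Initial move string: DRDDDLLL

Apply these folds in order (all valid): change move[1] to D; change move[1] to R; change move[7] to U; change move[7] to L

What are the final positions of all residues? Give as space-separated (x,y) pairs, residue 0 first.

Answer: (0,0) (0,-1) (1,-1) (1,-2) (1,-3) (1,-4) (0,-4) (-1,-4) (-2,-4)

Derivation:
Initial moves: DRDDDLLL
Fold: move[1]->D => DDDDDLLL (positions: [(0, 0), (0, -1), (0, -2), (0, -3), (0, -4), (0, -5), (-1, -5), (-2, -5), (-3, -5)])
Fold: move[1]->R => DRDDDLLL (positions: [(0, 0), (0, -1), (1, -1), (1, -2), (1, -3), (1, -4), (0, -4), (-1, -4), (-2, -4)])
Fold: move[7]->U => DRDDDLLU (positions: [(0, 0), (0, -1), (1, -1), (1, -2), (1, -3), (1, -4), (0, -4), (-1, -4), (-1, -3)])
Fold: move[7]->L => DRDDDLLL (positions: [(0, 0), (0, -1), (1, -1), (1, -2), (1, -3), (1, -4), (0, -4), (-1, -4), (-2, -4)])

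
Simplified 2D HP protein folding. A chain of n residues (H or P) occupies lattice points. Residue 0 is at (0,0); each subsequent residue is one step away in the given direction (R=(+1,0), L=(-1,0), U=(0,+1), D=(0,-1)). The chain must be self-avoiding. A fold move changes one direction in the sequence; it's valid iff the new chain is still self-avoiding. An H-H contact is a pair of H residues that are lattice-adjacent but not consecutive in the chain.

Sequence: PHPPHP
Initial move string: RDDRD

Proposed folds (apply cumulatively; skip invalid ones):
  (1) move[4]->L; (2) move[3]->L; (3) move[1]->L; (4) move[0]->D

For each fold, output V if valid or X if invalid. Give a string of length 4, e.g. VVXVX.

Initial: RDDRD -> [(0, 0), (1, 0), (1, -1), (1, -2), (2, -2), (2, -3)]
Fold 1: move[4]->L => RDDRL INVALID (collision), skipped
Fold 2: move[3]->L => RDDLD VALID
Fold 3: move[1]->L => RLDLD INVALID (collision), skipped
Fold 4: move[0]->D => DDDLD VALID

Answer: XVXV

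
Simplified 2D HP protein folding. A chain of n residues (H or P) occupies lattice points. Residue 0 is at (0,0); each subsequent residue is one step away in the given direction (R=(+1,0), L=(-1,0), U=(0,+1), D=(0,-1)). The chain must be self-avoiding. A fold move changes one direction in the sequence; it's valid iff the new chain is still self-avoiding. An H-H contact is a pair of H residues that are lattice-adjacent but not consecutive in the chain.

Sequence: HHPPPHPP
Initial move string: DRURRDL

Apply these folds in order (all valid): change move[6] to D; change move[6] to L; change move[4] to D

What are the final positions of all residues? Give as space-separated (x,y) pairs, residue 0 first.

Answer: (0,0) (0,-1) (1,-1) (1,0) (2,0) (2,-1) (2,-2) (1,-2)

Derivation:
Initial moves: DRURRDL
Fold: move[6]->D => DRURRDD (positions: [(0, 0), (0, -1), (1, -1), (1, 0), (2, 0), (3, 0), (3, -1), (3, -2)])
Fold: move[6]->L => DRURRDL (positions: [(0, 0), (0, -1), (1, -1), (1, 0), (2, 0), (3, 0), (3, -1), (2, -1)])
Fold: move[4]->D => DRURDDL (positions: [(0, 0), (0, -1), (1, -1), (1, 0), (2, 0), (2, -1), (2, -2), (1, -2)])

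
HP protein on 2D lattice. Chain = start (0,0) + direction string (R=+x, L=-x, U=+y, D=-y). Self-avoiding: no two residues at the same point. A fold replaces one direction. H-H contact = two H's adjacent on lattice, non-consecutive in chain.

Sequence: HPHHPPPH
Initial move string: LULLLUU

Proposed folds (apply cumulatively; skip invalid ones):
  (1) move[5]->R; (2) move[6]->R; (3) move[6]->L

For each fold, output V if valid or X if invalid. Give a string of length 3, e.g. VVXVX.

Answer: XVV

Derivation:
Initial: LULLLUU -> [(0, 0), (-1, 0), (-1, 1), (-2, 1), (-3, 1), (-4, 1), (-4, 2), (-4, 3)]
Fold 1: move[5]->R => LULLLRU INVALID (collision), skipped
Fold 2: move[6]->R => LULLLUR VALID
Fold 3: move[6]->L => LULLLUL VALID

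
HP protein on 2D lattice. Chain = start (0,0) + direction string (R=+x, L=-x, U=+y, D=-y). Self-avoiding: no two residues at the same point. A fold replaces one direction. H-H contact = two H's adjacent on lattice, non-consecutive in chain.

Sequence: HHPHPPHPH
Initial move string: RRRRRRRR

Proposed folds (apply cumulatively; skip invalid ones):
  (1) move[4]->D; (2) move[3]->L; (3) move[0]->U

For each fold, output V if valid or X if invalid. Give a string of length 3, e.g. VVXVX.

Initial: RRRRRRRR -> [(0, 0), (1, 0), (2, 0), (3, 0), (4, 0), (5, 0), (6, 0), (7, 0), (8, 0)]
Fold 1: move[4]->D => RRRRDRRR VALID
Fold 2: move[3]->L => RRRLDRRR INVALID (collision), skipped
Fold 3: move[0]->U => URRRDRRR VALID

Answer: VXV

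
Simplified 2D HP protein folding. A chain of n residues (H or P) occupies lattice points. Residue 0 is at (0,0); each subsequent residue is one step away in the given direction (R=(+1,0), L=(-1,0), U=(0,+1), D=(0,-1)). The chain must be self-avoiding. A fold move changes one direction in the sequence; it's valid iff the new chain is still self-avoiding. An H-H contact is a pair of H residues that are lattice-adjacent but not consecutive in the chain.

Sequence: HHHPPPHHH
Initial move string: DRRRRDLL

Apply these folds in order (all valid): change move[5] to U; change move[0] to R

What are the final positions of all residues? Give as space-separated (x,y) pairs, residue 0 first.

Initial moves: DRRRRDLL
Fold: move[5]->U => DRRRRULL (positions: [(0, 0), (0, -1), (1, -1), (2, -1), (3, -1), (4, -1), (4, 0), (3, 0), (2, 0)])
Fold: move[0]->R => RRRRRULL (positions: [(0, 0), (1, 0), (2, 0), (3, 0), (4, 0), (5, 0), (5, 1), (4, 1), (3, 1)])

Answer: (0,0) (1,0) (2,0) (3,0) (4,0) (5,0) (5,1) (4,1) (3,1)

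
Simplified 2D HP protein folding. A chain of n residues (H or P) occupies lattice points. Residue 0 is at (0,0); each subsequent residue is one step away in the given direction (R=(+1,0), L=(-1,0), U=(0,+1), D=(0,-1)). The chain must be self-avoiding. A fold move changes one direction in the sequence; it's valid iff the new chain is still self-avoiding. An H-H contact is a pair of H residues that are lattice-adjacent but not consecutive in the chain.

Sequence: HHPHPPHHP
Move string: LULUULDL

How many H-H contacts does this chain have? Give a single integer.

Answer: 0

Derivation:
Positions: [(0, 0), (-1, 0), (-1, 1), (-2, 1), (-2, 2), (-2, 3), (-3, 3), (-3, 2), (-4, 2)]
No H-H contacts found.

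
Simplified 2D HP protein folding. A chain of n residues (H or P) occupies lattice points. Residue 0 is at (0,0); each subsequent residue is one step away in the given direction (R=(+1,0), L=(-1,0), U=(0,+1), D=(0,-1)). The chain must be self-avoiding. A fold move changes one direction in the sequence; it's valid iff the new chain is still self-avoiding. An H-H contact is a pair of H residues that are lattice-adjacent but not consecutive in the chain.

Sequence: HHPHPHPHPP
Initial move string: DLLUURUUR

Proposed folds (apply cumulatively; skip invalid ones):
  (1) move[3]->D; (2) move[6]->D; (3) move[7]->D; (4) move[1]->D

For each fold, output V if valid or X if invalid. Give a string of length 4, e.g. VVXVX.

Answer: XXXX

Derivation:
Initial: DLLUURUUR -> [(0, 0), (0, -1), (-1, -1), (-2, -1), (-2, 0), (-2, 1), (-1, 1), (-1, 2), (-1, 3), (0, 3)]
Fold 1: move[3]->D => DLLDURUUR INVALID (collision), skipped
Fold 2: move[6]->D => DLLUURDUR INVALID (collision), skipped
Fold 3: move[7]->D => DLLUURUDR INVALID (collision), skipped
Fold 4: move[1]->D => DDLUURUUR INVALID (collision), skipped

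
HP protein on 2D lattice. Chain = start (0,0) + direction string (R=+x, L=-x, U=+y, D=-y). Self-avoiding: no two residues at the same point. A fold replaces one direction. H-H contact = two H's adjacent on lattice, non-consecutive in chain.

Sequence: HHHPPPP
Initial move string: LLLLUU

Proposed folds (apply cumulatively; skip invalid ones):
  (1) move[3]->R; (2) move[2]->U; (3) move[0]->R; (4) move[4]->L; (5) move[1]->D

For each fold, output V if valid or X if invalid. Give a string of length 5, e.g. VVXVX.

Answer: XVXVX

Derivation:
Initial: LLLLUU -> [(0, 0), (-1, 0), (-2, 0), (-3, 0), (-4, 0), (-4, 1), (-4, 2)]
Fold 1: move[3]->R => LLLRUU INVALID (collision), skipped
Fold 2: move[2]->U => LLULUU VALID
Fold 3: move[0]->R => RLULUU INVALID (collision), skipped
Fold 4: move[4]->L => LLULLU VALID
Fold 5: move[1]->D => LDULLU INVALID (collision), skipped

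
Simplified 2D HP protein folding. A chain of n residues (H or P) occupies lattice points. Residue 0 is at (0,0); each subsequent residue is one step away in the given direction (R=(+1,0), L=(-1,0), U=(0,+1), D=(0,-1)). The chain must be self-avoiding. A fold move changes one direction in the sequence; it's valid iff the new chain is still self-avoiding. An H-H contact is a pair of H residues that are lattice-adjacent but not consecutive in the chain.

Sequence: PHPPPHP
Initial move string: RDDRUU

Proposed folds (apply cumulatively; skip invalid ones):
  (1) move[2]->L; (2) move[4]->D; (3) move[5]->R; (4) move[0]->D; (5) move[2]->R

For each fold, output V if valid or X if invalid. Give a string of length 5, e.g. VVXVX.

Answer: XXVVV

Derivation:
Initial: RDDRUU -> [(0, 0), (1, 0), (1, -1), (1, -2), (2, -2), (2, -1), (2, 0)]
Fold 1: move[2]->L => RDLRUU INVALID (collision), skipped
Fold 2: move[4]->D => RDDRDU INVALID (collision), skipped
Fold 3: move[5]->R => RDDRUR VALID
Fold 4: move[0]->D => DDDRUR VALID
Fold 5: move[2]->R => DDRRUR VALID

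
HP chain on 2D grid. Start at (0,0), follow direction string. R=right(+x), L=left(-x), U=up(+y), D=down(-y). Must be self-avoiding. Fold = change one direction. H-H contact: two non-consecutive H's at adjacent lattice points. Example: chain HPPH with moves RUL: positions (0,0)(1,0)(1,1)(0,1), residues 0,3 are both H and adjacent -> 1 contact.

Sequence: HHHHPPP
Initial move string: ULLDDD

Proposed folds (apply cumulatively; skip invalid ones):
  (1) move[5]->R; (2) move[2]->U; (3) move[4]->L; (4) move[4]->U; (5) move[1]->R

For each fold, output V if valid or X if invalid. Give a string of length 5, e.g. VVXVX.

Initial: ULLDDD -> [(0, 0), (0, 1), (-1, 1), (-2, 1), (-2, 0), (-2, -1), (-2, -2)]
Fold 1: move[5]->R => ULLDDR VALID
Fold 2: move[2]->U => ULUDDR INVALID (collision), skipped
Fold 3: move[4]->L => ULLDLR INVALID (collision), skipped
Fold 4: move[4]->U => ULLDUR INVALID (collision), skipped
Fold 5: move[1]->R => URLDDR INVALID (collision), skipped

Answer: VXXXX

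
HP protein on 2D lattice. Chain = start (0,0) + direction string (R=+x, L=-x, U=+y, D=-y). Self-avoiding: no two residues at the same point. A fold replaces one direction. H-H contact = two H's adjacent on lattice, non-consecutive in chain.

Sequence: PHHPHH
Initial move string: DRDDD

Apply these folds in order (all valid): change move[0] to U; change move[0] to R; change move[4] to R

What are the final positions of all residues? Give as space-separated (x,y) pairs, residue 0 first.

Answer: (0,0) (1,0) (2,0) (2,-1) (2,-2) (3,-2)

Derivation:
Initial moves: DRDDD
Fold: move[0]->U => URDDD (positions: [(0, 0), (0, 1), (1, 1), (1, 0), (1, -1), (1, -2)])
Fold: move[0]->R => RRDDD (positions: [(0, 0), (1, 0), (2, 0), (2, -1), (2, -2), (2, -3)])
Fold: move[4]->R => RRDDR (positions: [(0, 0), (1, 0), (2, 0), (2, -1), (2, -2), (3, -2)])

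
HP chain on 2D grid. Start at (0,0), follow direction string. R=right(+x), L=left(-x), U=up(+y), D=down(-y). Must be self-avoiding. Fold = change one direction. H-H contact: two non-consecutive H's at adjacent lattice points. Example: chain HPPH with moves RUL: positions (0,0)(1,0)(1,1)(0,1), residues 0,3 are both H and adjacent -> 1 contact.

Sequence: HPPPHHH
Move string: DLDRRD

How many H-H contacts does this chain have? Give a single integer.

Positions: [(0, 0), (0, -1), (-1, -1), (-1, -2), (0, -2), (1, -2), (1, -3)]
No H-H contacts found.

Answer: 0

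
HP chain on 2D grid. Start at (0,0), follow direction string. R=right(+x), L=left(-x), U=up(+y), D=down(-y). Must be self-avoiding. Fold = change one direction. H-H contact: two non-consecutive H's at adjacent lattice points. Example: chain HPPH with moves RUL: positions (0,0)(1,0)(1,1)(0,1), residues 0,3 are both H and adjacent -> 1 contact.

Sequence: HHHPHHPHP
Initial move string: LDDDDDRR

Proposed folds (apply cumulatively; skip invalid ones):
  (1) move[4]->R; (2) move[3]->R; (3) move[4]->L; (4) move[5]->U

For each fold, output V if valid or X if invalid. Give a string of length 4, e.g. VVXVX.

Answer: VVXV

Derivation:
Initial: LDDDDDRR -> [(0, 0), (-1, 0), (-1, -1), (-1, -2), (-1, -3), (-1, -4), (-1, -5), (0, -5), (1, -5)]
Fold 1: move[4]->R => LDDDRDRR VALID
Fold 2: move[3]->R => LDDRRDRR VALID
Fold 3: move[4]->L => LDDRLDRR INVALID (collision), skipped
Fold 4: move[5]->U => LDDRRURR VALID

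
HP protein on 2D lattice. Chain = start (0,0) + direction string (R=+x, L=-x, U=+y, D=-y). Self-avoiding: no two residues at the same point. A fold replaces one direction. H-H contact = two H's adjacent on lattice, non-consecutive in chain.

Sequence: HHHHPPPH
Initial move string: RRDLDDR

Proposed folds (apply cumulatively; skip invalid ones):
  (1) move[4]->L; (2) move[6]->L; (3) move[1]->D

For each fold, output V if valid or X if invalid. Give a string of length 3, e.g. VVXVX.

Initial: RRDLDDR -> [(0, 0), (1, 0), (2, 0), (2, -1), (1, -1), (1, -2), (1, -3), (2, -3)]
Fold 1: move[4]->L => RRDLLDR VALID
Fold 2: move[6]->L => RRDLLDL VALID
Fold 3: move[1]->D => RDDLLDL VALID

Answer: VVV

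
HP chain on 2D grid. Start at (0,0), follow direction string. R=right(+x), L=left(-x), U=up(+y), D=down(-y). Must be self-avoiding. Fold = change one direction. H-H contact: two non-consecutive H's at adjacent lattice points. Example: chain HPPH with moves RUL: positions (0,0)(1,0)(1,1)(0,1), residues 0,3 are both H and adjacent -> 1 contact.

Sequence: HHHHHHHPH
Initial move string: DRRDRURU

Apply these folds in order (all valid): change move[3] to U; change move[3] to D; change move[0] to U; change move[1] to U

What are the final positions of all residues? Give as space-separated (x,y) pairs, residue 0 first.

Initial moves: DRRDRURU
Fold: move[3]->U => DRRURURU (positions: [(0, 0), (0, -1), (1, -1), (2, -1), (2, 0), (3, 0), (3, 1), (4, 1), (4, 2)])
Fold: move[3]->D => DRRDRURU (positions: [(0, 0), (0, -1), (1, -1), (2, -1), (2, -2), (3, -2), (3, -1), (4, -1), (4, 0)])
Fold: move[0]->U => URRDRURU (positions: [(0, 0), (0, 1), (1, 1), (2, 1), (2, 0), (3, 0), (3, 1), (4, 1), (4, 2)])
Fold: move[1]->U => UURDRURU (positions: [(0, 0), (0, 1), (0, 2), (1, 2), (1, 1), (2, 1), (2, 2), (3, 2), (3, 3)])

Answer: (0,0) (0,1) (0,2) (1,2) (1,1) (2,1) (2,2) (3,2) (3,3)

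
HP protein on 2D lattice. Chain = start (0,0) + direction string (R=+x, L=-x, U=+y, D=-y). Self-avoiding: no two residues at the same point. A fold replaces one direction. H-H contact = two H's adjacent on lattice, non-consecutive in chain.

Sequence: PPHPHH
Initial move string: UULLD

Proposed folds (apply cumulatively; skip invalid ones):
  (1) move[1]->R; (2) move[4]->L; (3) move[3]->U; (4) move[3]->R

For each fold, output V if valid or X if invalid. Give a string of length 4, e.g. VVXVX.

Answer: XVVX

Derivation:
Initial: UULLD -> [(0, 0), (0, 1), (0, 2), (-1, 2), (-2, 2), (-2, 1)]
Fold 1: move[1]->R => URLLD INVALID (collision), skipped
Fold 2: move[4]->L => UULLL VALID
Fold 3: move[3]->U => UULUL VALID
Fold 4: move[3]->R => UULRL INVALID (collision), skipped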